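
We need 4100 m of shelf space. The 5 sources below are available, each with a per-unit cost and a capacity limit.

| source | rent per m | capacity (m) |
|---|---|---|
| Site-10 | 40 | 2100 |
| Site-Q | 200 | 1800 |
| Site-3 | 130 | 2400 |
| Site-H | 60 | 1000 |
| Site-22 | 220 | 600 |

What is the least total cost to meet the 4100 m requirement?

Fill from the cheapest source first.
Site-10 at 40: take all 2100 m ; 2000 still needed.
Take 1000 from Site-H at 60 ; need 1000 more.
Take 1000 from Site-3 at 130 to finish.
Site-Q, Site-22: unused.
Cost = 2100×40 + 1000×60 + 1000×130 = 274000.

274000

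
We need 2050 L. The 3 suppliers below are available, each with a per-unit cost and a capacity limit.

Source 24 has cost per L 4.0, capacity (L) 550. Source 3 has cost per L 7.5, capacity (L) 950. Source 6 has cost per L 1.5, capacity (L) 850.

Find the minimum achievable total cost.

Fill from the cheapest supplier first.
Take 850 from Source 6 at 1.5 ; need 1200 more.
Source 24 at 4.0: take all 550 L ; 650 still needed.
Source 3 at 7.5: take 650 of its 950 ; requirement met.
Cost = 850×1.5 + 550×4.0 + 650×7.5 = 8350.

8350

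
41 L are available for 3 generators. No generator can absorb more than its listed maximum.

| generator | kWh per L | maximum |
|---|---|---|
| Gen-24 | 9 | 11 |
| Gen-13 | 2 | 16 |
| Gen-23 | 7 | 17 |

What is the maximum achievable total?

244

Highest kWh per L first: Gen-24 9 > Gen-23 7 > Gen-13 2.
Give Gen-24 11 to hit its cap of 11 → 30 left.
Give Gen-23 17 to hit its cap of 17 → 13 left.
Only 13 left; Gen-13 takes them to reach 13.
Total = 9×11 + 2×13 + 7×17 = 244.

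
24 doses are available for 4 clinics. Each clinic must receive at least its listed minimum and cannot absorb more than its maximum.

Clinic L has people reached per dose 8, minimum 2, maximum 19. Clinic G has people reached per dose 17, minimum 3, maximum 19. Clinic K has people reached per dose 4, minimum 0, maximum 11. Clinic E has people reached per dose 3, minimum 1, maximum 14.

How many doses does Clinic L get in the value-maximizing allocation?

4

Meeting every minimum uses 2+3+0+1 = 6 doses, leaving 18.
Highest people reached per dose first: Clinic G 17 > Clinic L 8 > Clinic K 4 > Clinic E 3.
Give Clinic G 16 more to hit its cap of 19 → 2 left.
Clinic L has room for 17 more but only 2 remain, so it gets 4.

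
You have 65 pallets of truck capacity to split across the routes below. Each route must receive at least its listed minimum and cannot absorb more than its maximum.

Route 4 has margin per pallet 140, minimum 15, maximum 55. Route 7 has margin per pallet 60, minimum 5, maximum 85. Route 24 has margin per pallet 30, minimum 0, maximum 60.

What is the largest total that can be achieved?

Meeting every minimum uses 15+5+0 = 20 pallets, leaving 45.
Rank by margin per pallet: Route 4 140 > Route 7 60 > Route 24 30.
Route 4: +40 to 55 (cap) → 5 left.
Route 7: +5 (room for 80) → 10. Pool exhausted.
Total = 140×55 + 60×10 = 8300.

8300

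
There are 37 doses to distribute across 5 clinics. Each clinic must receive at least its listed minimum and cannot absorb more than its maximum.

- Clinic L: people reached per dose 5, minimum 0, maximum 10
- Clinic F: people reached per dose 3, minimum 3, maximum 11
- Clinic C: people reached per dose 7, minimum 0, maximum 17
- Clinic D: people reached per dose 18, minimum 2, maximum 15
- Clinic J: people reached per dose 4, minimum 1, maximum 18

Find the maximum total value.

Meeting every minimum uses 0+3+0+2+1 = 6 doses, leaving 31.
Highest people reached per dose first: Clinic D 18 > Clinic C 7 > Clinic L 5 > Clinic J 4 > Clinic F 3.
Clinic D takes 13 more to reach its cap of 15 ; 18 left.
Clinic C takes 17 more to reach its cap of 17 ; 1 left.
Only 1 left; Clinic L takes them to reach 1.
Total = 5×1 + 3×3 + 7×17 + 18×15 + 4×1 = 407.

407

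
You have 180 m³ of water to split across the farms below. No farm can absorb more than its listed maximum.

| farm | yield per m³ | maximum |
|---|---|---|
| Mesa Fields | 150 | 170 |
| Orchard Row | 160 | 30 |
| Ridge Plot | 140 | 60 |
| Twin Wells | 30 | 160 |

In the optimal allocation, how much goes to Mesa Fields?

150

Highest yield per m³ first: Orchard Row 160 > Mesa Fields 150 > Ridge Plot 140 > Twin Wells 30.
Give Orchard Row 30 to hit its cap of 30 — 150 left.
Only 150 left; Mesa Fields takes them to reach 150.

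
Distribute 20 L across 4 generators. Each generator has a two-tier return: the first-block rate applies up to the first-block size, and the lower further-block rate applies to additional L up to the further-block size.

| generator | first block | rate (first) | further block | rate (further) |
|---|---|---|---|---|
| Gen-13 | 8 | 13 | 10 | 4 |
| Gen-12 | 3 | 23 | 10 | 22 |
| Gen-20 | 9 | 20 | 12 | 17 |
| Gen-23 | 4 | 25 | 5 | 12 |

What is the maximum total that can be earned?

449

Order all 8 blocks by rate: Gen-23/first 25 > Gen-12/first 23 > Gen-12/second 22 > Gen-20/first 20 > Gen-20/second 17 > Gen-13/first 13 > Gen-23/second 12 > Gen-13/second 4.
Gen-23/first (25): +4 → 16 left.
Gen-12/first (23): +3 → 13 left.
Gen-12 second at 22: fill all 10 → 3 left.
3 remain; put them into Gen-20 first at 20.
Total = 25×4 + 23×3 + 22×10 + 20×3 = 449.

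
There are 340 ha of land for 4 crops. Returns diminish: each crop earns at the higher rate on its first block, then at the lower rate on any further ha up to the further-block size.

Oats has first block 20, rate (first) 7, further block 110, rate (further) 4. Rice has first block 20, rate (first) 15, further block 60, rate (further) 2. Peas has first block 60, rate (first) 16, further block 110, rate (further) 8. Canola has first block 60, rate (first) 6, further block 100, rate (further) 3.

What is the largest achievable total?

2920

Treat each block as its own option and order by rate: Peas/first 16 > Rice/first 15 > Peas/second 8 > Oats/first 7 > Canola/first 6 > Oats/second 4 > Canola/second 3 > Rice/second 2.
Fill Peas first block (60 at 16) — 280 left.
Rice first at 15: fill all 20 — 260 left.
Peas/second (8): +110 — 150 left.
Oats first at 7: fill all 20 — 130 left.
Canola first at 6: fill all 60 — 70 left.
70 remain; put them into Oats second at 4.
Total = 16×60 + 15×20 + 8×110 + 7×20 + 6×60 + 4×70 = 2920.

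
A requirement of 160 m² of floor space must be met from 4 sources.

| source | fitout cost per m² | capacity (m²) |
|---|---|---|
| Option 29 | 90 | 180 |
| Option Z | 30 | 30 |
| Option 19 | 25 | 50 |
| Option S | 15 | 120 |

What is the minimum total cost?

2800

Use sources in increasing cost order.
Take 120 from Option S at 15 — need 40 more.
Take 40 from Option 19 at 25 to finish.
Option Z, Option 29: unused.
Cost = 120×15 + 40×25 = 2800.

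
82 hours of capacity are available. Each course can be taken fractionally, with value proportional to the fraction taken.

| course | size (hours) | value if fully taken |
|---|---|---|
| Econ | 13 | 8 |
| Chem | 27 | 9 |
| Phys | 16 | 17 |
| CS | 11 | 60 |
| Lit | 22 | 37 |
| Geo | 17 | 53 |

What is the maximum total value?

176

Rank by value-to-size ratio: CS 60/11≈5.45, Geo 53/17≈3.12, Lit 37/22≈1.68, Phys 17/16≈1.06, Econ 8/13≈0.615, Chem 9/27≈0.333.
CS: take in full, 11 hours for value 60 ; 71 left.
Geo: take in full, 17 hours for value 53 ; 54 left.
All 22 hours of Lit fit (value 37) ; 32 remain.
All 16 hours of Phys fit (value 17) ; 16 remain.
Take all of Econ (13 hours, value 8) ; 3 hours left.
3 hours left: a 3/27 share of Chem gives 9×3/27 = 1.
Total value = 176.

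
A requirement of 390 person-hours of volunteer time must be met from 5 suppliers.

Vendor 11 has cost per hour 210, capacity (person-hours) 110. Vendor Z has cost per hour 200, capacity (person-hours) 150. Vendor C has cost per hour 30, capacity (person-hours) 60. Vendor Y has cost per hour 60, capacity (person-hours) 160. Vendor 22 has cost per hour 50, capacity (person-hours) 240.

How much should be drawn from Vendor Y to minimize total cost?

90

Use suppliers in increasing cost order.
Vendor C at 30: take all 60 person-hours — 330 still needed.
Vendor 22 (50): use full 240 — 90 person-hours to go.
Vendor Y at 60: take 90 of its 160 — requirement met.
Vendor Z, Vendor 11: unused.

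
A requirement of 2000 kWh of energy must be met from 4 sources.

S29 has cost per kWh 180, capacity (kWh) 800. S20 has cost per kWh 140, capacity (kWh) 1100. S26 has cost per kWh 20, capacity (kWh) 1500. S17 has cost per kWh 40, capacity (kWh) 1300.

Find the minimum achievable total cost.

Cheapest first:
S26 at 20: take all 1500 kWh — 500 still needed.
Take 500 from S17 at 40 to finish.
S20, S29: unused.
Cost = 1500×20 + 500×40 = 50000.

50000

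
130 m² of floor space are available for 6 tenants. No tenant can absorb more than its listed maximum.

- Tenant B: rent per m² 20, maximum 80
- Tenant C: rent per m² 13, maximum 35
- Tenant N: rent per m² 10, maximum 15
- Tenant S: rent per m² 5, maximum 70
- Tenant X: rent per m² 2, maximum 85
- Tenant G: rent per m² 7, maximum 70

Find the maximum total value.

2205

Highest rent per m² first: Tenant B 20 > Tenant C 13 > Tenant N 10 > Tenant G 7 > Tenant S 5 > Tenant X 2.
Tenant B takes 80 to reach its cap of 80 — 50 left.
Tenant C: +35 to 35 (cap) — 15 left.
Tenant N: +15 to 15 (cap) — 0 left.
Total = 20×80 + 13×35 + 10×15 = 2205.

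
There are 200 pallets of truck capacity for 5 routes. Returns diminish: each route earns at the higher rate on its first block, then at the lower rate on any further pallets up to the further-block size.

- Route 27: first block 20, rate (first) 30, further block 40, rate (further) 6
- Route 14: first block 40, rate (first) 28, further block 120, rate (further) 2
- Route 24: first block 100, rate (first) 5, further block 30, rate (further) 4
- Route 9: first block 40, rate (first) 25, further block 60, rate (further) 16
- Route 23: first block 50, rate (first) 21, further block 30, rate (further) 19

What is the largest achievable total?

4660

Rank every tier by rate: Route 27/first 30 > Route 14/first 28 > Route 9/first 25 > Route 23/first 21 > Route 23/second 19 > Route 9/second 16 > Route 27/second 6 > Route 24/first 5 > Route 24/second 4 > Route 14/second 2.
Route 27 first at 30: fill all 20 ; 180 left.
Route 14/first (28): +40 ; 140 left.
Route 9 first at 25: fill all 40 ; 100 left.
Route 23/first (21): +50 ; 50 left.
Fill Route 23 second block (30 at 19) ; 20 left.
Route 9/second: +20 of 60 at 16; pool empty.
Total = 30×20 + 28×40 + 25×40 + 21×50 + 19×30 + 16×20 = 4660.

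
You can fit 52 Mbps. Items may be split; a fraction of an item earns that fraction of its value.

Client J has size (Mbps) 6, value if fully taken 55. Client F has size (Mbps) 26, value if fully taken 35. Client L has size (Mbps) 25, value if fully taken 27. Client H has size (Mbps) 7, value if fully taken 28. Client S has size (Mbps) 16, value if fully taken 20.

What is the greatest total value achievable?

134.25

Best value per unit of size first: Client J 55/6≈9.17, Client H 28/7≈4, Client F 35/26≈1.35, Client S 20/16≈1.25, Client L 27/25≈1.08.
Take all of Client J (6 Mbps, value 55) ; 46 Mbps left.
All 7 Mbps of Client H fit (value 28) ; 39 remain.
Take all of Client F (26 Mbps, value 35) ; 13 Mbps left.
13 Mbps left: a 13/16 share of Client S gives 20×13/16 = 16.25.
Total value = 134.25.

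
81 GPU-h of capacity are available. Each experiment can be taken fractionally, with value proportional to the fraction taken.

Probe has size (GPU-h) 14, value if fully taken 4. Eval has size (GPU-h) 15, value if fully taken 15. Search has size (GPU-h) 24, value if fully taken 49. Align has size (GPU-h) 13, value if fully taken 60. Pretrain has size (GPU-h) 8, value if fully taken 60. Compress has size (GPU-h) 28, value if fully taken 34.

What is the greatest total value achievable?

Sort by value density: Pretrain 60/8≈7.5, Align 60/13≈4.62, Search 49/24≈2.04, Compress 34/28≈1.21, Eval 15/15≈1, Probe 4/14≈0.286.
Pretrain: take in full, 8 GPU-h for value 60 ; 73 left.
Take all of Align (13 GPU-h, value 60) ; 60 GPU-h left.
Take all of Search (24 GPU-h, value 49) ; 36 GPU-h left.
All 28 GPU-h of Compress fit (value 34) ; 8 remain.
8 GPU-h left: a 8/15 share of Eval gives 15×8/15 = 8.
Total value = 211.

211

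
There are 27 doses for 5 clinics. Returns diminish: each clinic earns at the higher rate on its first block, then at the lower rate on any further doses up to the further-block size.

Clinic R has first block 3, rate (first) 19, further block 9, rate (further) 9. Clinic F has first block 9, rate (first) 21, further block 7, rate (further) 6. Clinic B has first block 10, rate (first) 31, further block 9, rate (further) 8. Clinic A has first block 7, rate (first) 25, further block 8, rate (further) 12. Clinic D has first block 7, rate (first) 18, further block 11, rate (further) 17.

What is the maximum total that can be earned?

Order all 10 blocks by rate: Clinic B/tier1 31 > Clinic A/tier1 25 > Clinic F/tier1 21 > Clinic R/tier1 19 > Clinic D/tier1 18 > Clinic D/tier2 17 > Clinic A/tier2 12 > Clinic R/tier2 9 > Clinic B/tier2 8 > Clinic F/tier2 6.
Clinic B tier1 at 31: fill all 10 ; 17 left.
Clinic A/tier1 (25): +7 ; 10 left.
Clinic F/tier1 (21): +9 ; 1 left.
1 remain; put them into Clinic R tier1 at 19.
Total = 31×10 + 25×7 + 21×9 + 19×1 = 693.

693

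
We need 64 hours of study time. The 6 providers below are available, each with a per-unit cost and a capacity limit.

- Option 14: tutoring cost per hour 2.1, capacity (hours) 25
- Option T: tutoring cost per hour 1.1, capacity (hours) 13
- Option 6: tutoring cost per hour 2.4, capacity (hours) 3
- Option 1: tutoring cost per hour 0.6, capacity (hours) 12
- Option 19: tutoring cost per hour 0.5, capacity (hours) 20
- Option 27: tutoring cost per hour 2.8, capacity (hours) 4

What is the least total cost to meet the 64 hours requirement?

Use providers in increasing cost order.
Option 19 (0.5): use full 20 — 44 hours to go.
Option 1 (0.6): use full 12 — 32 hours to go.
Option T (1.1): use full 13 — 19 hours to go.
Option 14 at 2.1: take 19 of its 25 — requirement met.
Option 6, Option 27: unused.
Cost = 20×0.5 + 12×0.6 + 13×1.1 + 19×2.1 = 71.4.

71.4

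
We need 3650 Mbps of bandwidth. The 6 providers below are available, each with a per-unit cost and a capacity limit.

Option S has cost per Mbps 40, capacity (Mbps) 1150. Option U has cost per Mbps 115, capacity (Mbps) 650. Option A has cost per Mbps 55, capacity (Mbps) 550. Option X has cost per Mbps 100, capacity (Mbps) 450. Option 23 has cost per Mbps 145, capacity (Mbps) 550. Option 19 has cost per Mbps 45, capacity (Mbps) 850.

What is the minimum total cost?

Use providers in increasing cost order.
Option S (40): use full 1150 → 2500 Mbps to go.
Option 19 at 45: take all 850 Mbps → 1650 still needed.
Take 550 from Option A at 55 → need 1100 more.
Option X at 100: take all 450 Mbps → 650 still needed.
Take 650 from Option U at 115 → need 0 more.
Option 23: unused.
Cost = 1150×40 + 850×45 + 550×55 + 450×100 + 650×115 = 234250.

234250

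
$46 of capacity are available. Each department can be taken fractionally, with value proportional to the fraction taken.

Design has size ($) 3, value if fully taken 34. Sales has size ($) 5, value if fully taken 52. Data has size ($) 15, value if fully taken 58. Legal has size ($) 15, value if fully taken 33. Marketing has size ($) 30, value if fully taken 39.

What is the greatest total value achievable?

187.4

Rank by value-to-size ratio: Design 34/3≈11.3, Sales 52/5≈10.4, Data 58/15≈3.87, Legal 33/15≈2.2, Marketing 39/30≈1.3.
Design: take in full, 3 $ for value 34 — 43 left.
All 5 $ of Sales fit (value 52) — 38 remain.
Data: take in full, 15 $ for value 58 — 23 left.
All 15 $ of Legal fit (value 33) — 8 remain.
Only 8 $ remain; take 8/30 of Marketing for value 39×8/30 = 10.4.
Total value = 187.4.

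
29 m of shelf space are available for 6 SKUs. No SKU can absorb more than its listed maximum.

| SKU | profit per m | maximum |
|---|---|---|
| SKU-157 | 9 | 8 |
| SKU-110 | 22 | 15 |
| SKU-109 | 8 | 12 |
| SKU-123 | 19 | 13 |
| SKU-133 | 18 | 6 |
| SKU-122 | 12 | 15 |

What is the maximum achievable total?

595

Highest profit per m first: SKU-110 22 > SKU-123 19 > SKU-133 18 > SKU-122 12 > SKU-157 9 > SKU-109 8.
Give SKU-110 15 to hit its cap of 15 → 14 left.
SKU-123: +13 to 13 (cap) → 1 left.
SKU-133: +1 (room for 6) → 1. Pool exhausted.
Total = 22×15 + 19×13 + 18×1 = 595.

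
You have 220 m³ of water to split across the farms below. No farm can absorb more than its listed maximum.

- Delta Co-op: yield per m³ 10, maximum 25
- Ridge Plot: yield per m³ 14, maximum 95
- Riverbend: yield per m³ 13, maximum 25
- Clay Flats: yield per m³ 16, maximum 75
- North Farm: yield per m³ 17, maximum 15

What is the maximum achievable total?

3210

Highest yield per m³ first: North Farm 17 > Clay Flats 16 > Ridge Plot 14 > Riverbend 13 > Delta Co-op 10.
North Farm takes 15 to reach its cap of 15 → 205 left.
Clay Flats: +75 to 75 (cap) → 130 left.
Ridge Plot takes 95 to reach its cap of 95 → 35 left.
Riverbend takes 25 to reach its cap of 25 → 10 left.
Delta Co-op has room for 25 but only 10 remain, so it gets 10.
Total = 10×10 + 14×95 + 13×25 + 16×75 + 17×15 = 3210.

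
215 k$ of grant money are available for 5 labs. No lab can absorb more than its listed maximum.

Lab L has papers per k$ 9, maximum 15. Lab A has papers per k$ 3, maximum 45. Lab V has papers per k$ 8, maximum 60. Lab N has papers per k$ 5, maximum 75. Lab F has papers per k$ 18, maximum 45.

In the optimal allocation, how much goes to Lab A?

20

Order the labs by papers per k$: Lab F 18 > Lab L 9 > Lab V 8 > Lab N 5 > Lab A 3.
Lab F: +45 to 45 (cap) → 170 left.
Lab L: +15 to 15 (cap) → 155 left.
Give Lab V 60 to hit its cap of 60 → 95 left.
Lab N: +75 to 75 (cap) → 20 left.
Lab A has room for 45 but only 20 remain, so it gets 20.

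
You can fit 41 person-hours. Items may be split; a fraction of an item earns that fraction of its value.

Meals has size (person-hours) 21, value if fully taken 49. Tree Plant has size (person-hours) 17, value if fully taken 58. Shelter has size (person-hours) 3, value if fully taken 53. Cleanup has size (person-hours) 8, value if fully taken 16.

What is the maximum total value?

160

Best value per unit of size first: Shelter 53/3≈17.7, Tree Plant 58/17≈3.41, Meals 49/21≈2.33, Cleanup 16/8≈2.
Shelter: take in full, 3 person-hours for value 53 ; 38 left.
All 17 person-hours of Tree Plant fit (value 58) ; 21 remain.
Take all of Meals (21 person-hours, value 49) ; 0 person-hours left.
Total value = 160.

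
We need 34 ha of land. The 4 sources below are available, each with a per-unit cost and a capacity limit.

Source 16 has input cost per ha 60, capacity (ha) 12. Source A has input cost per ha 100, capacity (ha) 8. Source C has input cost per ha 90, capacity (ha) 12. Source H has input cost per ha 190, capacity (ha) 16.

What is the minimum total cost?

2980

Cheapest first:
Source 16 at 60: take all 12 ha → 22 still needed.
Source C at 90: take all 12 ha → 10 still needed.
Take 8 from Source A at 100 → need 2 more.
Take 2 from Source H at 190 to finish.
Cost = 12×60 + 12×90 + 8×100 + 2×190 = 2980.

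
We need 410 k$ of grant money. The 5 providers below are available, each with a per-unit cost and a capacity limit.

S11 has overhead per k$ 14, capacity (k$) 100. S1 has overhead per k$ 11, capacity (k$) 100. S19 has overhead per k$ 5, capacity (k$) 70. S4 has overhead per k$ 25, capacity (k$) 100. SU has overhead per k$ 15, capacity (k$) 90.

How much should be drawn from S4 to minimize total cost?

Cheapest first:
S19 at 5: take all 70 k$ ; 340 still needed.
S1 at 11: take all 100 k$ ; 240 still needed.
S11 at 14: take all 100 k$ ; 140 still needed.
SU at 15: take all 90 k$ ; 50 still needed.
S4 at 25: take 50 of its 100 ; requirement met.

50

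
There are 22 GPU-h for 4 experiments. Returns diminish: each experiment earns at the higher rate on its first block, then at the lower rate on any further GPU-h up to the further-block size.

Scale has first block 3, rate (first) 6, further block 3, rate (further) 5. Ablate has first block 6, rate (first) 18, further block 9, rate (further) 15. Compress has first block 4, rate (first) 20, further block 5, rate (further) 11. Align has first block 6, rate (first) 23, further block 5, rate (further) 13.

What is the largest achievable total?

416

Rank every tier by rate: Align/T1 23 > Compress/T1 20 > Ablate/T1 18 > Ablate/T2 15 > Align/T2 13 > Compress/T2 11 > Scale/T1 6 > Scale/T2 5.
Align T1 at 23: fill all 6 — 16 left.
Fill Compress T1 block (4 at 20) — 12 left.
Ablate/T1 (18): +6 — 6 left.
Ablate T2 at 15: only 6 left, fill 6.
Total = 23×6 + 20×4 + 18×6 + 15×6 = 416.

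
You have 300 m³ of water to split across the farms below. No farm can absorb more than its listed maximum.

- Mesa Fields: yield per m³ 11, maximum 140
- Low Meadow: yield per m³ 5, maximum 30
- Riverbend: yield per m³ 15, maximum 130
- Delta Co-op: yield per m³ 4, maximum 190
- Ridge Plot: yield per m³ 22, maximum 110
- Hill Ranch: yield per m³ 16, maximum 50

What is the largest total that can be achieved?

Order the farms by yield per m³: Ridge Plot 22 > Hill Ranch 16 > Riverbend 15 > Mesa Fields 11 > Low Meadow 5 > Delta Co-op 4.
Ridge Plot: +110 to 110 (cap) ; 190 left.
Hill Ranch: +50 to 50 (cap) ; 140 left.
Give Riverbend 130 to hit its cap of 130 ; 10 left.
Only 10 left; Mesa Fields takes them to reach 10.
Total = 11×10 + 15×130 + 22×110 + 16×50 = 5280.

5280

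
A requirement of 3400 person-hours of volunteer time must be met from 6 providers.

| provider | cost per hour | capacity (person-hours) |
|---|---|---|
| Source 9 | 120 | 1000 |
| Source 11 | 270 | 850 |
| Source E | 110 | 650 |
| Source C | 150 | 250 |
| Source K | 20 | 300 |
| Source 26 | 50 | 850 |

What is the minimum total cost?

Fill from the cheapest provider first.
Take 300 from Source K at 20 → need 3100 more.
Source 26 at 50: take all 850 person-hours → 2250 still needed.
Take 650 from Source E at 110 → need 1600 more.
Source 9 (120): use full 1000 → 600 person-hours to go.
Source C at 150: take all 250 person-hours → 350 still needed.
Source 11 (270): take the remaining 350 → done.
Cost = 300×20 + 850×50 + 650×110 + 1000×120 + 250×150 + 350×270 = 372000.

372000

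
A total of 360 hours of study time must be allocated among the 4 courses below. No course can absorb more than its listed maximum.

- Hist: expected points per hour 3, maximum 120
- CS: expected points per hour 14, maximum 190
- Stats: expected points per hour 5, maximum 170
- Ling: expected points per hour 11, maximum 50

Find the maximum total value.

3810

Rank by expected points per hour: CS 14 > Ling 11 > Stats 5 > Hist 3.
Give CS 190 to hit its cap of 190 → 170 left.
Ling takes 50 to reach its cap of 50 → 120 left.
Stats: +120 (room for 170) → 120. Pool exhausted.
Total = 14×190 + 5×120 + 11×50 = 3810.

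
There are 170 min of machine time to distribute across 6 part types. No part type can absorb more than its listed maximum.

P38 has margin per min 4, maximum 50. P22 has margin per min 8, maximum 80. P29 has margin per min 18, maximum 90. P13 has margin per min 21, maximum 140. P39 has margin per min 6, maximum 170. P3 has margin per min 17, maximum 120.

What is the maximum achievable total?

3480

Highest margin per min first: P13 21 > P29 18 > P3 17 > P22 8 > P39 6 > P38 4.
Give P13 140 to hit its cap of 140 ; 30 left.
P29: +30 (room for 90) → 30. Pool exhausted.
Total = 18×30 + 21×140 = 3480.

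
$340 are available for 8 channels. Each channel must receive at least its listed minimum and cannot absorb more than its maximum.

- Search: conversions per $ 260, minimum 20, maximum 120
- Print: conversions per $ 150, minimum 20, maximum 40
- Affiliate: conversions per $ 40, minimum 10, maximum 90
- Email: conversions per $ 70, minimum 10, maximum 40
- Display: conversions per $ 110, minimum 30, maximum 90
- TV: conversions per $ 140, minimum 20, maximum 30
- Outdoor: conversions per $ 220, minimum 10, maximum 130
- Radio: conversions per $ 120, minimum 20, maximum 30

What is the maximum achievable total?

68000

Meeting every minimum uses 20+20+10+10+30+20+10+20 = 140 $, leaving 200.
Highest conversions per $ first: Search 260 > Outdoor 220 > Print 150 > TV 140 > Radio 120 > Display 110 > Email 70 > Affiliate 40.
Give Search 100 more to hit its cap of 120 — 100 left.
Outdoor has room for 120 more but only 100 remain, so it gets 110.
Total = 260×120 + 150×20 + 40×10 + 70×10 + 110×30 + 140×20 + 220×110 + 120×20 = 68000.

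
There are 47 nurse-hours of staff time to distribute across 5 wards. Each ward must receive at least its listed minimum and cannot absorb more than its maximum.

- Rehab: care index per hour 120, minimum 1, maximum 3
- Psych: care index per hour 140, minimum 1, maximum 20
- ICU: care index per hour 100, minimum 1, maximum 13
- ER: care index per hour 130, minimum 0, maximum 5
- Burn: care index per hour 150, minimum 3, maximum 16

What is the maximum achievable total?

6510

Meeting every minimum uses 1+1+1+0+3 = 6 nurse-hours, leaving 41.
Rank by care index per hour: Burn 150 > Psych 140 > ER 130 > Rehab 120 > ICU 100.
Burn: +13 to 16 (cap) → 28 left.
Give Psych 19 more to hit its cap of 20 → 9 left.
ER takes 5 more to reach its cap of 5 → 4 left.
Rehab takes 2 more to reach its cap of 3 → 2 left.
ICU: +2 (room for 12) → 3. Pool exhausted.
Total = 120×3 + 140×20 + 100×3 + 130×5 + 150×16 = 6510.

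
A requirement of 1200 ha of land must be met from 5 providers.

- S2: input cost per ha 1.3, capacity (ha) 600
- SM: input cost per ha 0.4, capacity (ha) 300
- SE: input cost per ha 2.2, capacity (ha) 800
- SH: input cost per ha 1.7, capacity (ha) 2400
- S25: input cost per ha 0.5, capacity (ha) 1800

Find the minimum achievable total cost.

Use providers in increasing cost order.
SM (0.4): use full 300 ; 900 ha to go.
S25 at 0.5: take 900 of its 1800 ; requirement met.
S2, SH, SE: unused.
Cost = 300×0.4 + 900×0.5 = 570.

570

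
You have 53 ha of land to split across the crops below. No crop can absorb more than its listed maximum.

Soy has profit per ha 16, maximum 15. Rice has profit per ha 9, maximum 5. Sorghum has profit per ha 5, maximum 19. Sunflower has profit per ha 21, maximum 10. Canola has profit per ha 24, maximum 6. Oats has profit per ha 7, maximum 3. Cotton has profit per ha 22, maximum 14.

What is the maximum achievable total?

968

Order the crops by profit per ha: Canola 24 > Cotton 22 > Sunflower 21 > Soy 16 > Rice 9 > Oats 7 > Sorghum 5.
Canola takes 6 to reach its cap of 6 — 47 left.
Give Cotton 14 to hit its cap of 14 — 33 left.
Sunflower: +10 to 10 (cap) — 23 left.
Soy takes 15 to reach its cap of 15 — 8 left.
Rice: +5 to 5 (cap) — 3 left.
Oats takes 3 to reach its cap of 3 — 0 left.
Total = 16×15 + 9×5 + 21×10 + 24×6 + 7×3 + 22×14 = 968.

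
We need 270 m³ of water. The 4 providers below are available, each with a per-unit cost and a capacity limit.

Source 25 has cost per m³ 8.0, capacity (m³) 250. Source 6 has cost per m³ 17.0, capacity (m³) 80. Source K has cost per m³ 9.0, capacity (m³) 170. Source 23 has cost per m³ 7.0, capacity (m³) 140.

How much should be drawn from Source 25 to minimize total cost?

Use providers in increasing cost order.
Source 23 (7.0): use full 140 — 130 m³ to go.
Source 25 (8.0): take the remaining 130 — done.
Source K, Source 6: unused.

130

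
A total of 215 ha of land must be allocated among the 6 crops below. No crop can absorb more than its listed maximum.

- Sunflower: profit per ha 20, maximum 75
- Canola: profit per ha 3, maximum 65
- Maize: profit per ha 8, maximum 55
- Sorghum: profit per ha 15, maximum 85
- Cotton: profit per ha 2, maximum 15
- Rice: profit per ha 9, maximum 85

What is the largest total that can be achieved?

3270

Highest profit per ha first: Sunflower 20 > Sorghum 15 > Rice 9 > Maize 8 > Canola 3 > Cotton 2.
Give Sunflower 75 to hit its cap of 75 → 140 left.
Give Sorghum 85 to hit its cap of 85 → 55 left.
Rice has room for 85 but only 55 remain, so it gets 55.
Total = 20×75 + 15×85 + 9×55 = 3270.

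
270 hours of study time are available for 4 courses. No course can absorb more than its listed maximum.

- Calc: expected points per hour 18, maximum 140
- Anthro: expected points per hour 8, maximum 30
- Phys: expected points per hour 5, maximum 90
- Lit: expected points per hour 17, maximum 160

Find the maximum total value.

Order the courses by expected points per hour: Calc 18 > Lit 17 > Anthro 8 > Phys 5.
Calc: +140 to 140 (cap) ; 130 left.
Lit: +130 (room for 160) → 130. Pool exhausted.
Total = 18×140 + 17×130 = 4730.

4730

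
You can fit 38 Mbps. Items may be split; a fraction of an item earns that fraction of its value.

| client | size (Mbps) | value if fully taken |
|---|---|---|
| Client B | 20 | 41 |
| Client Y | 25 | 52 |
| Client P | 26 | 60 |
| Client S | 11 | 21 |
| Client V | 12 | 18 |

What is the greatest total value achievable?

Rank by value-to-size ratio: Client P 60/26≈2.31, Client Y 52/25≈2.08, Client B 41/20≈2.05, Client S 21/11≈1.91, Client V 18/12≈1.5.
Take all of Client P (26 Mbps, value 60) → 12 Mbps left.
Fill the last 12 Mbps with part of Client Y: 12/25 of it earns 24.96.
Total value = 84.96.

84.96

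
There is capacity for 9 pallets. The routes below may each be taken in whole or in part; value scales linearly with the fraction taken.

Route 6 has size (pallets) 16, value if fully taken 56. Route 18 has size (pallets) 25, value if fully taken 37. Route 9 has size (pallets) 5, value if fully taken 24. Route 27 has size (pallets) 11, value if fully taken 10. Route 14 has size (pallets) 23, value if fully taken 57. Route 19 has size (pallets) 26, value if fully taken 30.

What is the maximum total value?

38

Best value per unit of size first: Route 9 24/5≈4.8, Route 6 56/16≈3.5, Route 14 57/23≈2.48, Route 18 37/25≈1.48, Route 19 30/26≈1.15, Route 27 10/11≈0.909.
Take all of Route 9 (5 pallets, value 24) ; 4 pallets left.
Fill the last 4 pallets with part of Route 6: 4/16 of it earns 14.
Total value = 38.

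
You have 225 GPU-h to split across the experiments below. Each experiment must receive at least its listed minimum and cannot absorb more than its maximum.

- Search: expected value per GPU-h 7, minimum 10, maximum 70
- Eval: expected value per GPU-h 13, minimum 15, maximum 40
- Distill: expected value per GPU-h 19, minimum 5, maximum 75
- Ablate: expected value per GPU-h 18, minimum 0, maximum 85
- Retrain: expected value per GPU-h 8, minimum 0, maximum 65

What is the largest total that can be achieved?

Meeting every minimum uses 10+15+5+0+0 = 30 GPU-h, leaving 195.
Highest expected value per GPU-h first: Distill 19 > Ablate 18 > Eval 13 > Retrain 8 > Search 7.
Distill takes 70 more to reach its cap of 75 ; 125 left.
Ablate takes 85 more to reach its cap of 85 ; 40 left.
Eval takes 25 more to reach its cap of 40 ; 15 left.
Only 15 left; Retrain takes them to reach 15.
Total = 7×10 + 13×40 + 19×75 + 18×85 + 8×15 = 3665.

3665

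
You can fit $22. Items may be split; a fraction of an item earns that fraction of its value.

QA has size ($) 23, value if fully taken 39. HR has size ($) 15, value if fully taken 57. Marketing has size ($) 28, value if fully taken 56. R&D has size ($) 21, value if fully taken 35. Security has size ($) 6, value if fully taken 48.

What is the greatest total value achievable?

Sort by value density: Security 48/6≈8, HR 57/15≈3.8, Marketing 56/28≈2, QA 39/23≈1.7, R&D 35/21≈1.67.
Take all of Security (6 $, value 48) ; 16 $ left.
Take all of HR (15 $, value 57) ; 1 $ left.
Only 1 $ remain; take 1/28 of Marketing for value 56×1/28 = 2.
Total value = 107.

107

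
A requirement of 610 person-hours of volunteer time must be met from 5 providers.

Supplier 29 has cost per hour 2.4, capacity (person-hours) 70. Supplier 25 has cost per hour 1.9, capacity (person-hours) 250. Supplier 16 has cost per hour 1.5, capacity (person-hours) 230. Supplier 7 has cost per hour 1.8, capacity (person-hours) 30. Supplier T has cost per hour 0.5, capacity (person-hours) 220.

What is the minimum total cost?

Fill from the cheapest provider first.
Supplier T at 0.5: take all 220 person-hours ; 390 still needed.
Supplier 16 (1.5): use full 230 ; 160 person-hours to go.
Supplier 7 at 1.8: take all 30 person-hours ; 130 still needed.
Take 130 from Supplier 25 at 1.9 to finish.
Supplier 29: unused.
Cost = 220×0.5 + 230×1.5 + 30×1.8 + 130×1.9 = 756.

756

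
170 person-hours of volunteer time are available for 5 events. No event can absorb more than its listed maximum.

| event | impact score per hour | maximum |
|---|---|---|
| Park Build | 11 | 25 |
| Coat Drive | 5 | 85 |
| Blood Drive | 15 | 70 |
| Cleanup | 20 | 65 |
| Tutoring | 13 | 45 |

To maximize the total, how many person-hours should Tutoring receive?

Rank by impact score per hour: Cleanup 20 > Blood Drive 15 > Tutoring 13 > Park Build 11 > Coat Drive 5.
Cleanup takes 65 to reach its cap of 65 ; 105 left.
Give Blood Drive 70 to hit its cap of 70 ; 35 left.
Only 35 left; Tutoring takes them to reach 35.

35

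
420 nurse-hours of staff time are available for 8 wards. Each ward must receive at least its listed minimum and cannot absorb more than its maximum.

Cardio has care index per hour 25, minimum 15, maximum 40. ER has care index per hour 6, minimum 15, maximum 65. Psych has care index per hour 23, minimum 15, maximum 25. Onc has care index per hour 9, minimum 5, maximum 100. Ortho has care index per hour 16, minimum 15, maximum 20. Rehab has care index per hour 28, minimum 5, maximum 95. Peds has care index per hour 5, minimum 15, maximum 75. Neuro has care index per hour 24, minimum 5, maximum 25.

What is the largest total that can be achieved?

Meeting every minimum uses 15+15+15+5+15+5+15+5 = 90 nurse-hours, leaving 330.
Rank by care index per hour: Rehab 28 > Cardio 25 > Neuro 24 > Psych 23 > Ortho 16 > Onc 9 > ER 6 > Peds 5.
Rehab takes 90 more to reach its cap of 95 → 240 left.
Give Cardio 25 more to hit its cap of 40 → 215 left.
Neuro takes 20 more to reach its cap of 25 → 195 left.
Psych: +10 to 25 (cap) → 185 left.
Give Ortho 5 more to hit its cap of 20 → 180 left.
Onc: +95 to 100 (cap) → 85 left.
Give ER 50 more to hit its cap of 65 → 35 left.
Peds: +35 (room for 60) → 50. Pool exhausted.
Total = 25×40 + 6×65 + 23×25 + 9×100 + 16×20 + 28×95 + 5×50 + 24×25 = 6695.

6695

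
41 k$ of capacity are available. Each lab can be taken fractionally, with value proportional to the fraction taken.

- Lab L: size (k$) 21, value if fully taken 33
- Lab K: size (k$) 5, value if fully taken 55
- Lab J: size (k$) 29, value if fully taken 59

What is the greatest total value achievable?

125

Rank by value-to-size ratio: Lab K 55/5≈11, Lab J 59/29≈2.03, Lab L 33/21≈1.57.
Take all of Lab K (5 k$, value 55) — 36 k$ left.
Lab J: take in full, 29 k$ for value 59 — 7 left.
7 k$ left: a 7/21 share of Lab L gives 33×7/21 = 11.
Total value = 125.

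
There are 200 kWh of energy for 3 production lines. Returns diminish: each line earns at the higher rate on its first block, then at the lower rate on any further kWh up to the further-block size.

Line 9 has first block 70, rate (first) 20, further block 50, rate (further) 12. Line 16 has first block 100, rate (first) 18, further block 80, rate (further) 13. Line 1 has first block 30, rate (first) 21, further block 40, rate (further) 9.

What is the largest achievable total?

3830

Treat each block as its own option and order by rate: Line 1/T1 21 > Line 9/T1 20 > Line 16/T1 18 > Line 16/T2 13 > Line 9/T2 12 > Line 1/T2 9.
Line 1 T1 at 21: fill all 30 → 170 left.
Fill Line 9 T1 block (70 at 20) → 100 left.
Line 16/T1 (18): +100 → 0 left.
Total = 21×30 + 20×70 + 18×100 = 3830.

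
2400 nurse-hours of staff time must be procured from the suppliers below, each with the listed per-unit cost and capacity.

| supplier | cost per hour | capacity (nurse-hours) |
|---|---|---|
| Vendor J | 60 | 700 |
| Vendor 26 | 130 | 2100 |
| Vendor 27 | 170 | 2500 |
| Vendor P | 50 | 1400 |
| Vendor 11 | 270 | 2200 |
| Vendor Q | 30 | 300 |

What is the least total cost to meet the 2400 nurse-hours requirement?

121000

Use suppliers in increasing cost order.
Take 300 from Vendor Q at 30 — need 2100 more.
Vendor P (50): use full 1400 — 700 nurse-hours to go.
Vendor J at 60: take all 700 nurse-hours — 0 still needed.
Vendor 26, Vendor 27, Vendor 11: unused.
Cost = 300×30 + 1400×50 + 700×60 = 121000.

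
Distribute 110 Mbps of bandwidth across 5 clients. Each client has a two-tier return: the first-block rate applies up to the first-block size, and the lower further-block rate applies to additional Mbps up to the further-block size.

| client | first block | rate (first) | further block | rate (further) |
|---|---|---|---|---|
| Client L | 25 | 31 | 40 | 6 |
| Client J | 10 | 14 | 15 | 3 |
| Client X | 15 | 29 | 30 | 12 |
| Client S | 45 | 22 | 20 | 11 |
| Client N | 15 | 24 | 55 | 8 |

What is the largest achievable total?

Rank every tier by rate: Client L/tier1 31 > Client X/tier1 29 > Client N/tier1 24 > Client S/tier1 22 > Client J/tier1 14 > Client X/tier2 12 > Client S/tier2 11 > Client N/tier2 8 > Client L/tier2 6 > Client J/tier2 3.
Client L/tier1 (31): +25 — 85 left.
Client X/tier1 (29): +15 — 70 left.
Client N/tier1 (24): +15 — 55 left.
Fill Client S tier1 block (45 at 22) — 10 left.
Fill Client J tier1 block (10 at 14) — 0 left.
Total = 31×25 + 29×15 + 24×15 + 22×45 + 14×10 = 2700.

2700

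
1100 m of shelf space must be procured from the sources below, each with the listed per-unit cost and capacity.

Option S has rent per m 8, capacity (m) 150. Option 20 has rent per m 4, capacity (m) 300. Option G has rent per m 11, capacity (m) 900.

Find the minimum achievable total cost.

Use sources in increasing cost order.
Option 20 at 4: take all 300 m ; 800 still needed.
Option S at 8: take all 150 m ; 650 still needed.
Option G (11): take the remaining 650 ; done.
Cost = 300×4 + 150×8 + 650×11 = 9550.

9550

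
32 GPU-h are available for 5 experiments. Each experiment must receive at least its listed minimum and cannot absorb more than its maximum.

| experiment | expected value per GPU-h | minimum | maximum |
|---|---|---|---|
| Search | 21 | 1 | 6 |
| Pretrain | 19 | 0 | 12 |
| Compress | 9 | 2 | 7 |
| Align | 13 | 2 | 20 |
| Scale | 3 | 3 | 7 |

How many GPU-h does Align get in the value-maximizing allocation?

Meeting every minimum uses 1+0+2+2+3 = 8 GPU-h, leaving 24.
Order the experiments by expected value per GPU-h: Search 21 > Pretrain 19 > Align 13 > Compress 9 > Scale 3.
Give Search 5 more to hit its cap of 6 → 19 left.
Pretrain takes 12 more to reach its cap of 12 → 7 left.
Align: +7 (room for 18) → 9. Pool exhausted.

9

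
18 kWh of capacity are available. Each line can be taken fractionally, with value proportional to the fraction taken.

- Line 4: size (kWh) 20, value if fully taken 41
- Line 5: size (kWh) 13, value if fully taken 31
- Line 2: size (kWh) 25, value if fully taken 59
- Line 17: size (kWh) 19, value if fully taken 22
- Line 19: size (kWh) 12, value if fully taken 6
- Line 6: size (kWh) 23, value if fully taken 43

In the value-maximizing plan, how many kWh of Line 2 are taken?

5

Rank by value-to-size ratio: Line 5 31/13≈2.38, Line 2 59/25≈2.36, Line 4 41/20≈2.05, Line 6 43/23≈1.87, Line 17 22/19≈1.16, Line 19 6/12≈0.5.
Line 5: take in full, 13 kWh for value 31 → 5 left.
Only 5 kWh remain; take 5/25 of Line 2 for value 59×5/25 = 11.8.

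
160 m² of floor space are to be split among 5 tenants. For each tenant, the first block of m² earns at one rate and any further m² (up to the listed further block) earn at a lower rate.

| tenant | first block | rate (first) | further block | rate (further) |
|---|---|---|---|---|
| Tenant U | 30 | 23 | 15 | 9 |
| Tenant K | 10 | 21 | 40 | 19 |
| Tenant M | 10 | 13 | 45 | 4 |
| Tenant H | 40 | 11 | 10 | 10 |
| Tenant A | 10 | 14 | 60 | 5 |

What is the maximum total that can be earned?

Rank every tier by rate: Tenant U/T1 23 > Tenant K/T1 21 > Tenant K/T2 19 > Tenant A/T1 14 > Tenant M/T1 13 > Tenant H/T1 11 > Tenant H/T2 10 > Tenant U/T2 9 > Tenant A/T2 5 > Tenant M/T2 4.
Tenant U/T1 (23): +30 ; 130 left.
Fill Tenant K T1 block (10 at 21) ; 120 left.
Fill Tenant K T2 block (40 at 19) ; 80 left.
Tenant A T1 at 14: fill all 10 ; 70 left.
Tenant M/T1 (13): +10 ; 60 left.
Tenant H T1 at 11: fill all 40 ; 20 left.
Tenant H T2 at 10: fill all 10 ; 10 left.
10 remain; put them into Tenant U T2 at 9.
Total = 23×30 + 21×10 + 19×40 + 14×10 + 13×10 + 11×40 + 10×10 + 9×10 = 2560.

2560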